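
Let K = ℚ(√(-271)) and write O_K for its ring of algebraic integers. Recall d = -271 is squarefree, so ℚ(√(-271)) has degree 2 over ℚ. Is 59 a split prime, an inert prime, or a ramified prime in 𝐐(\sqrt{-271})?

Since -271 ≡ 1 mod 4, the ring of integers is ℤ[(1+√-271)/2] with discriminant -271.
59 ∤ -271, so 59 is unramified.
Legendre symbol by Euler's criterion: (-271/59) ≡ (-271)^29 ≡ 58 (mod 59), i.e. (-271/59) = -1.
(-271/59) = -1, so 59 is inert.

59 remains inert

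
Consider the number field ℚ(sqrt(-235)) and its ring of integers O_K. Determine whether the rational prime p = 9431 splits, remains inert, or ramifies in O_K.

d = -235 ≡ 1 (mod 4), so O_K = ℤ[(1+√-235)/2] and disc(K) = d = -235.
disc(K) = -235 is not divisible by 9431; 9431 is unramified.
Compute (-235/9431) via Euler: 9196^((9431-1)/2) mod 9431 = 9430, so (-235/9431) = -1.
d is a non-residue mod p, hence 9431 remains inert in O_K.

p is inert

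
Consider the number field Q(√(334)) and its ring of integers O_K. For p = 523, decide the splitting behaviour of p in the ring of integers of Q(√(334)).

splits completely

334 mod 4 = 2, hence disc K = 4·334 = 1336 and O_K = ℤ[√334].
disc(K) = 1336 is not divisible by 523; 523 is unramified.
Compute (334/523) via Euler: 334^((523-1)/2) mod 523 = 1, so (334/523) = 1.
(334/523) = 1, so 523 splits.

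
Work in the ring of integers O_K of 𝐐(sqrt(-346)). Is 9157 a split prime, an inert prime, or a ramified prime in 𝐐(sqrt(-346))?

d = -346 ≡ 2 (mod 4), so O_K = ℤ[√-346] and disc(K) = 4d = -1384.
disc(K) = -1384 is not divisible by 9157; 9157 is unramified.
(-346/9157) = 8811^4578 mod 9157 = 1, giving Legendre symbol 1.
d is a quadratic residue mod p, hence 9157 splits in O_K.

p splits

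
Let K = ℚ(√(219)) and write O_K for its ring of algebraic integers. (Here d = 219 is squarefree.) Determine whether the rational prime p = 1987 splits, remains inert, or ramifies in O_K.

remains prime (inert)

219 mod 4 = 3, hence disc K = 4·219 = 876 and O_K = ℤ[√219].
Since gcd(1987, 876) = 1 the prime 1987 does not ramify.
Legendre symbol by Euler's criterion: (219/1987) ≡ 219^993 ≡ 1986 (mod 1987), i.e. (219/1987) = -1.
d is a non-residue mod p, hence 1987 remains inert in O_K.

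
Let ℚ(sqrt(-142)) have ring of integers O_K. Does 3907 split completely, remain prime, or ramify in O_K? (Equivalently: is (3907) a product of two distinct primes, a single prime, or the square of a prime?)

3907 remains inert

d = -142 ≡ 2 (mod 4), so O_K = ℤ[√-142] and disc(K) = 4d = -568.
Since gcd(3907, -568) = 1 the prime 3907 does not ramify.
Legendre symbol by Euler's criterion: (-142/3907) ≡ (-142)^1953 ≡ 3906 (mod 3907), i.e. (-142/3907) = -1.
Legendre symbol -1 ⇒ 3907 is inert.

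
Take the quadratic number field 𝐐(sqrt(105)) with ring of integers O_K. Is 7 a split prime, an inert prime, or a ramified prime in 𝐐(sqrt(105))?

Since 105 ≡ 1 mod 4, the ring of integers is ℤ[(1+√105)/2] with discriminant 105.
disc(K) = 105 = 7·15, so p = 7 is ramified.

p ramifies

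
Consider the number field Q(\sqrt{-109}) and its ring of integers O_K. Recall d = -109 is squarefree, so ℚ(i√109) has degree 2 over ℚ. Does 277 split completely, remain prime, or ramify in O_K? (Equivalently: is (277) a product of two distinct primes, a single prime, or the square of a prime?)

inert

Since -109 ≢ 1 mod 4, the ring of integers is ℤ[√-109] with discriminant 4·(-109) = -436.
Since gcd(277, -436) = 1 the prime 277 does not ramify.
(-109/277) = 168^138 mod 277 = 276, giving Legendre symbol -1.
Legendre symbol -1 ⇒ 277 is inert.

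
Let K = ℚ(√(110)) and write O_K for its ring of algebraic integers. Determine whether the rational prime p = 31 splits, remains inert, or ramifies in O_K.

remains prime (inert)

d = 110 ≡ 2 (mod 4), so O_K = ℤ[√110] and disc(K) = 4d = 440.
Since gcd(31, 440) = 1 the prime 31 does not ramify.
Compute (110/31) via Euler: 17^((31-1)/2) mod 31 = 30, so (110/31) = -1.
Legendre symbol -1 ⇒ 31 is inert.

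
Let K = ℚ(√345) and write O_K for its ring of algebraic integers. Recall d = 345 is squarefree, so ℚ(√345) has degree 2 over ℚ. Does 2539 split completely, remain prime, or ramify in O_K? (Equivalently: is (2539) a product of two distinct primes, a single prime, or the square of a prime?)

splits completely

Since 345 ≡ 1 mod 4, the ring of integers is ℤ[(1+√345)/2] with discriminant 345.
Since gcd(2539, 345) = 1 the prime 2539 does not ramify.
Legendre symbol by Euler's criterion: (345/2539) ≡ 345^1269 ≡ 1 (mod 2539), i.e. (345/2539) = 1.
(345/2539) = 1, so 2539 splits.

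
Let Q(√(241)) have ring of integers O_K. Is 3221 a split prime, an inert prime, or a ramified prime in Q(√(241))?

3221 remains inert

Since 241 ≡ 1 mod 4, the ring of integers is ℤ[(1+√241)/2] with discriminant 241.
disc(K) = 241 is not divisible by 3221; 3221 is unramified.
Euler's criterion: 241^1610 mod 3221 = 3220. Thus (241|3221) = -1.
(241/3221) = -1, so 3221 is inert.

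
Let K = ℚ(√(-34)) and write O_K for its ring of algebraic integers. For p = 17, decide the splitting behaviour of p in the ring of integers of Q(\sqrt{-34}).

ramified

-34 mod 4 = 2, hence disc K = 4·(-34) = -136 and O_K = ℤ[√-34].
Ramification test: 17 | -136. The prime 17 ramifies in K.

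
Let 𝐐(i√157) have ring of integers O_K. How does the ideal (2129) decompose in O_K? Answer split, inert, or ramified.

d = -157 ≡ 3 (mod 4), so O_K = ℤ[√-157] and disc(K) = 4d = -628.
2129 ∤ -628, so 2129 is unramified.
(-157/2129) = 1972^1064 mod 2129 = 2128, giving Legendre symbol -1.
d is a non-residue mod p, hence 2129 remains inert in O_K.

p is inert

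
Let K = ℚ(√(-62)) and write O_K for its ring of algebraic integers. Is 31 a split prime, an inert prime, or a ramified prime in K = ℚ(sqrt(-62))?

ramified

Since -62 ≢ 1 mod 4, the ring of integers is ℤ[√-62] with discriminant 4·(-62) = -248.
Ramification test: 31 | -248. The prime 31 ramifies in K.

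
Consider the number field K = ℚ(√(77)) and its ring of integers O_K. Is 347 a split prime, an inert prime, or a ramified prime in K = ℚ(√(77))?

Since 77 ≡ 1 mod 4, the ring of integers is ℤ[(1+√77)/2] with discriminant 77.
disc(K) = 77 is not divisible by 347; 347 is unramified.
Euler's criterion: 77^173 mod 347 = 346. Thus (77|347) = -1.
(77/347) = -1, so 347 is inert.

inert — (347) stays prime in O_K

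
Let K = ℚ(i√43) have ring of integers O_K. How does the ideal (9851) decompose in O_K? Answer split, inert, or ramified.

d = -43 ≡ 1 (mod 4), so O_K = ℤ[(1+√-43)/2] and disc(K) = d = -43.
disc(K) = -43 is not divisible by 9851; 9851 is unramified.
Euler's criterion: (-43)^4925 mod 9851 = 1. Thus (-43|9851) = 1.
Legendre symbol 1 ⇒ 9851 is split.

9851 splits in O_K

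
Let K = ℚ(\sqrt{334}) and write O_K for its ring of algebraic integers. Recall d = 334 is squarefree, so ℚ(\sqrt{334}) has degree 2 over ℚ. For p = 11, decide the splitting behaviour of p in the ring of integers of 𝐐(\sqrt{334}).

p splits

334 mod 4 = 2, hence disc K = 4·334 = 1336 and O_K = ℤ[√334].
disc(K) = 1336 is not divisible by 11; 11 is unramified.
Legendre symbol by Euler's criterion: (334/11) ≡ 334^5 ≡ 1 (mod 11), i.e. (334/11) = 1.
(334/11) = 1, so 11 splits.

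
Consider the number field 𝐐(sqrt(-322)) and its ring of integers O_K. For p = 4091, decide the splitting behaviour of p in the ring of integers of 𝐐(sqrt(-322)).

splits completely

Since -322 ≢ 1 mod 4, the ring of integers is ℤ[√-322] with discriminant 4·(-322) = -1288.
disc(K) = -1288 is not divisible by 4091; 4091 is unramified.
Legendre symbol by Euler's criterion: (-322/4091) ≡ (-322)^2045 ≡ 1 (mod 4091), i.e. (-322/4091) = 1.
d is a quadratic residue mod p, hence 4091 splits in O_K.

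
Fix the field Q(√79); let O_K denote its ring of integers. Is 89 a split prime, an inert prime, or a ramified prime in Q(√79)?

d = 79 ≡ 3 (mod 4), so O_K = ℤ[√79] and disc(K) = 4d = 316.
89 ∤ 316, so 89 is unramified.
Compute (79/89) via Euler: 79^((89-1)/2) mod 89 = 1, so (79/89) = 1.
(79/89) = 1, so 89 splits.

split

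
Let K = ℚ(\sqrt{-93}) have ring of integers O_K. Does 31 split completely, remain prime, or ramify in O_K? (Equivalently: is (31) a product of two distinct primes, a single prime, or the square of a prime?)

ramifies in O_K

-93 mod 4 = 3, hence disc K = 4·(-93) = -372 and O_K = ℤ[√-93].
Ramification test: 31 | -372. The prime 31 ramifies in K.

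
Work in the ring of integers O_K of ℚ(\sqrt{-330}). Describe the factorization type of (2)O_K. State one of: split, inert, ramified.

d = -330 ≡ 2 (mod 4), so O_K = ℤ[√-330] and disc(K) = 4d = -1320.
disc(K) = -1320 = 2·(-660), so p = 2 is ramified.

2 is ramified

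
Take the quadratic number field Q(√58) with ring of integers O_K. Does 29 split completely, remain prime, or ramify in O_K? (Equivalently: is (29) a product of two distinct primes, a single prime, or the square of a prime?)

Since 58 ≢ 1 mod 4, the ring of integers is ℤ[√58] with discriminant 4·58 = 232.
Ramification test: 29 | 232. The prime 29 ramifies in K.

ramifies in O_K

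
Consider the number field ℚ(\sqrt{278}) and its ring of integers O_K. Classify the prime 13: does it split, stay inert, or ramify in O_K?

p is inert

Since 278 ≢ 1 mod 4, the ring of integers is ℤ[√278] with discriminant 4·278 = 1112.
13 ∤ 1112, so 13 is unramified.
Compute (278/13) via Euler: 5^((13-1)/2) mod 13 = 12, so (278/13) = -1.
Legendre symbol -1 ⇒ 13 is inert.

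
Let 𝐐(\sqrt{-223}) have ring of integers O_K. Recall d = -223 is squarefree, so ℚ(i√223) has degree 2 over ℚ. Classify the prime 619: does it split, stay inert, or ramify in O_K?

remains prime (inert)

-223 mod 4 = 1, hence disc K = -223 and O_K = ℤ[(1+√-223)/2].
Since gcd(619, -223) = 1 the prime 619 does not ramify.
Euler's criterion: (-223)^309 mod 619 = 618. Thus (-223|619) = -1.
(-223/619) = -1, so 619 is inert.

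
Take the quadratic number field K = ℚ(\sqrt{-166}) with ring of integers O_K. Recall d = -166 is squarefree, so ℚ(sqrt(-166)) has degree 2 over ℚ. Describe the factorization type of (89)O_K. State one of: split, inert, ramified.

inert — (89) stays prime in O_K

d = -166 ≡ 2 (mod 4), so O_K = ℤ[√-166] and disc(K) = 4d = -664.
89 ∤ -664, so 89 is unramified.
Legendre symbol by Euler's criterion: (-166/89) ≡ (-166)^44 ≡ 88 (mod 89), i.e. (-166/89) = -1.
Legendre symbol -1 ⇒ 89 is inert.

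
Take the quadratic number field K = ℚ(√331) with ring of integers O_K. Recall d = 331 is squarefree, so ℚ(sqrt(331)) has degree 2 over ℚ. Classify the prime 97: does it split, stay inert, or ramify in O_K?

d = 331 ≡ 3 (mod 4), so O_K = ℤ[√331] and disc(K) = 4d = 1324.
97 ∤ 1324, so 97 is unramified.
Legendre symbol by Euler's criterion: (331/97) ≡ 331^48 ≡ 96 (mod 97), i.e. (331/97) = -1.
(331/97) = -1, so 97 is inert.

inert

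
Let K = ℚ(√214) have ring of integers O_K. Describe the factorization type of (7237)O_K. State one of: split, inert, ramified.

d = 214 ≡ 2 (mod 4), so O_K = ℤ[√214] and disc(K) = 4d = 856.
Since gcd(7237, 856) = 1 the prime 7237 does not ramify.
Euler's criterion: 214^3618 mod 7237 = 1. Thus (214|7237) = 1.
Legendre symbol 1 ⇒ 7237 is split.

split — (7237) = 𝔭₁𝔭₂ with 𝔭₁ ≠ 𝔭₂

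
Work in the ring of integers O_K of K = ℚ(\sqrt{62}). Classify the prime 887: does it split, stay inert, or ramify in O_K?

Since 62 ≢ 1 mod 4, the ring of integers is ℤ[√62] with discriminant 4·62 = 248.
Since gcd(887, 248) = 1 the prime 887 does not ramify.
(62/887) = 62^443 mod 887 = 886, giving Legendre symbol -1.
Legendre symbol -1 ⇒ 887 is inert.

887 remains inert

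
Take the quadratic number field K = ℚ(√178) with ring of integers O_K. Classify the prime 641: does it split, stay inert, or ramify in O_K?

split — (641) = 𝔭₁𝔭₂ with 𝔭₁ ≠ 𝔭₂

d = 178 ≡ 2 (mod 4), so O_K = ℤ[√178] and disc(K) = 4d = 712.
641 ∤ 712, so 641 is unramified.
Legendre symbol by Euler's criterion: (178/641) ≡ 178^320 ≡ 1 (mod 641), i.e. (178/641) = 1.
Legendre symbol 1 ⇒ 641 is split.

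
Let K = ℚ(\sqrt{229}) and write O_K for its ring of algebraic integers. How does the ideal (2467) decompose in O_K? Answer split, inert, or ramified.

Since 229 ≡ 1 mod 4, the ring of integers is ℤ[(1+√229)/2] with discriminant 229.
Since gcd(2467, 229) = 1 the prime 2467 does not ramify.
Compute (229/2467) via Euler: 229^((2467-1)/2) mod 2467 = 2466, so (229/2467) = -1.
(229/2467) = -1, so 2467 is inert.

p is inert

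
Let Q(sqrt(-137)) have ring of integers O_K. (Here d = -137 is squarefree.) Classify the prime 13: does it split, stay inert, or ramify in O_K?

-137 mod 4 = 3, hence disc K = 4·(-137) = -548 and O_K = ℤ[√-137].
13 ∤ -548, so 13 is unramified.
Legendre symbol by Euler's criterion: (-137/13) ≡ (-137)^6 ≡ 12 (mod 13), i.e. (-137/13) = -1.
Legendre symbol -1 ⇒ 13 is inert.

remains prime (inert)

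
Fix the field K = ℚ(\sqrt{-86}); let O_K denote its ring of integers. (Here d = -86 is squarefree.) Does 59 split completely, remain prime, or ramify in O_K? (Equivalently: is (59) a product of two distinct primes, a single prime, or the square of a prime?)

remains prime (inert)

Since -86 ≢ 1 mod 4, the ring of integers is ℤ[√-86] with discriminant 4·(-86) = -344.
59 ∤ -344, so 59 is unramified.
(-86/59) = 32^29 mod 59 = 58, giving Legendre symbol -1.
(-86/59) = -1, so 59 is inert.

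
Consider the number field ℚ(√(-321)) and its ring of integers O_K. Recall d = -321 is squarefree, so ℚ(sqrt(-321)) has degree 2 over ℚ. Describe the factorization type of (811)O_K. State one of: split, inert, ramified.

remains prime (inert)

-321 mod 4 = 3, hence disc K = 4·(-321) = -1284 and O_K = ℤ[√-321].
811 ∤ -1284, so 811 is unramified.
Euler's criterion: (-321)^405 mod 811 = 810. Thus (-321|811) = -1.
d is a non-residue mod p, hence 811 remains inert in O_K.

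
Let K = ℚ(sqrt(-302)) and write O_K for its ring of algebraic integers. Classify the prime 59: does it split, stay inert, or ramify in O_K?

inert — (59) stays prime in O_K

d = -302 ≡ 2 (mod 4), so O_K = ℤ[√-302] and disc(K) = 4d = -1208.
59 ∤ -1208, so 59 is unramified.
Legendre symbol by Euler's criterion: (-302/59) ≡ (-302)^29 ≡ 58 (mod 59), i.e. (-302/59) = -1.
d is a non-residue mod p, hence 59 remains inert in O_K.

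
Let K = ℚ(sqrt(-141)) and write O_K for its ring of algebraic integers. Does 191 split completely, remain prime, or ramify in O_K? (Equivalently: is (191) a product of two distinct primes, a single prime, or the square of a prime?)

-141 mod 4 = 3, hence disc K = 4·(-141) = -564 and O_K = ℤ[√-141].
disc(K) = -564 is not divisible by 191; 191 is unramified.
Legendre symbol by Euler's criterion: (-141/191) ≡ (-141)^95 ≡ 1 (mod 191), i.e. (-141/191) = 1.
d is a quadratic residue mod p, hence 191 splits in O_K.

splits completely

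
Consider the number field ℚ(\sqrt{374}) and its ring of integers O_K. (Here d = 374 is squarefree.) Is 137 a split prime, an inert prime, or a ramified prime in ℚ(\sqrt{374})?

split

d = 374 ≡ 2 (mod 4), so O_K = ℤ[√374] and disc(K) = 4d = 1496.
Since gcd(137, 1496) = 1 the prime 137 does not ramify.
(374/137) = 100^68 mod 137 = 1, giving Legendre symbol 1.
(374/137) = 1, so 137 splits.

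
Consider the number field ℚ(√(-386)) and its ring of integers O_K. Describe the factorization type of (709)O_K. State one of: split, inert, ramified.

Since -386 ≢ 1 mod 4, the ring of integers is ℤ[√-386] with discriminant 4·(-386) = -1544.
Since gcd(709, -1544) = 1 the prime 709 does not ramify.
Euler's criterion: (-386)^354 mod 709 = 708. Thus (-386|709) = -1.
Legendre symbol -1 ⇒ 709 is inert.

p is inert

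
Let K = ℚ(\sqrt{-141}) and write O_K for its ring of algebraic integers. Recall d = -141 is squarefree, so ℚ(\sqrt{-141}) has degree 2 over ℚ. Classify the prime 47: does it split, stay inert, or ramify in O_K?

47 is ramified

-141 mod 4 = 3, hence disc K = 4·(-141) = -564 and O_K = ℤ[√-141].
47 divides disc(K) = -564, so 47 ramifies.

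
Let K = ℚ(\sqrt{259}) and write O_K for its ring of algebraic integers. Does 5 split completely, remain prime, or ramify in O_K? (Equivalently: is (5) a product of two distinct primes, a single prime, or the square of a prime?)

5 splits in O_K

Since 259 ≢ 1 mod 4, the ring of integers is ℤ[√259] with discriminant 4·259 = 1036.
disc(K) = 1036 is not divisible by 5; 5 is unramified.
Euler's criterion: 259^2 mod 5 = 1. Thus (259|5) = 1.
d is a quadratic residue mod p, hence 5 splits in O_K.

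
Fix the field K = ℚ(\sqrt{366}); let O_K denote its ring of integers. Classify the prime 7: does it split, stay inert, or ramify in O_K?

Since 366 ≢ 1 mod 4, the ring of integers is ℤ[√366] with discriminant 4·366 = 1464.
Since gcd(7, 1464) = 1 the prime 7 does not ramify.
Euler's criterion: 366^3 mod 7 = 1. Thus (366|7) = 1.
(366/7) = 1, so 7 splits.

p splits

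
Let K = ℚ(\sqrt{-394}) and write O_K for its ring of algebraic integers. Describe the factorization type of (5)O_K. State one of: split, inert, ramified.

split — (5) = 𝔭₁𝔭₂ with 𝔭₁ ≠ 𝔭₂

-394 mod 4 = 2, hence disc K = 4·(-394) = -1576 and O_K = ℤ[√-394].
5 ∤ -1576, so 5 is unramified.
(-394/5) = 1^2 mod 5 = 1, giving Legendre symbol 1.
d is a quadratic residue mod p, hence 5 splits in O_K.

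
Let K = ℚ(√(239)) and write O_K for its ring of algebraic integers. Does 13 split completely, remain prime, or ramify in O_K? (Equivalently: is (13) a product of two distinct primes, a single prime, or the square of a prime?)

remains prime (inert)

239 mod 4 = 3, hence disc K = 4·239 = 956 and O_K = ℤ[√239].
13 ∤ 956, so 13 is unramified.
Euler's criterion: 239^6 mod 13 = 12. Thus (239|13) = -1.
d is a non-residue mod p, hence 13 remains inert in O_K.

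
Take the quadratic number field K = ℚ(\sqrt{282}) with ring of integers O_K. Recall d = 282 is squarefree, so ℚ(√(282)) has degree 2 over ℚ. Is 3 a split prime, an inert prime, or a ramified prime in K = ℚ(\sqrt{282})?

282 mod 4 = 2, hence disc K = 4·282 = 1128 and O_K = ℤ[√282].
3 divides disc(K) = 1128, so 3 ramifies.

ramified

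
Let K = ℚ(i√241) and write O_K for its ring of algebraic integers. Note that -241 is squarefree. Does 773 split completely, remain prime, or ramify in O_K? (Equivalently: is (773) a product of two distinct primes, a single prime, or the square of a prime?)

Since -241 ≢ 1 mod 4, the ring of integers is ℤ[√-241] with discriminant 4·(-241) = -964.
773 ∤ -964, so 773 is unramified.
Compute (-241/773) via Euler: 532^((773-1)/2) mod 773 = 1, so (-241/773) = 1.
Legendre symbol 1 ⇒ 773 is split.

split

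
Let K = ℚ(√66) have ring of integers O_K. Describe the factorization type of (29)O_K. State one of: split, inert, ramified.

remains prime (inert)

d = 66 ≡ 2 (mod 4), so O_K = ℤ[√66] and disc(K) = 4d = 264.
Since gcd(29, 264) = 1 the prime 29 does not ramify.
Euler's criterion: 66^14 mod 29 = 28. Thus (66|29) = -1.
(66/29) = -1, so 29 is inert.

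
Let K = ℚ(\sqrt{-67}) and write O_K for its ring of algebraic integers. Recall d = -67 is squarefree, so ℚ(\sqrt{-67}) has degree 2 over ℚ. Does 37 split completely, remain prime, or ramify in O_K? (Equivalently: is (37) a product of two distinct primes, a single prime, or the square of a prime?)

37 splits in O_K

d = -67 ≡ 1 (mod 4), so O_K = ℤ[(1+√-67)/2] and disc(K) = d = -67.
disc(K) = -67 is not divisible by 37; 37 is unramified.
Compute (-67/37) via Euler: 7^((37-1)/2) mod 37 = 1, so (-67/37) = 1.
Legendre symbol 1 ⇒ 37 is split.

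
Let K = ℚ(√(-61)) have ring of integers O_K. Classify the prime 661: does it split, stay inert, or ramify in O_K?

inert — (661) stays prime in O_K

Since -61 ≢ 1 mod 4, the ring of integers is ℤ[√-61] with discriminant 4·(-61) = -244.
Since gcd(661, -244) = 1 the prime 661 does not ramify.
Compute (-61/661) via Euler: 600^((661-1)/2) mod 661 = 660, so (-61/661) = -1.
(-61/661) = -1, so 661 is inert.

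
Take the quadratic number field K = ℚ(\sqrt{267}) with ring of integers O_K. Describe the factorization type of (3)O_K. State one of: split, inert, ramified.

p ramifies

d = 267 ≡ 3 (mod 4), so O_K = ℤ[√267] and disc(K) = 4d = 1068.
3 divides disc(K) = 1068, so 3 ramifies.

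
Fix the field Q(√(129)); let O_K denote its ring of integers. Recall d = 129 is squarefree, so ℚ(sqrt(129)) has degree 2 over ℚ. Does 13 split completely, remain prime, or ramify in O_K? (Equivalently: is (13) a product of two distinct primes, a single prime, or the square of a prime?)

d = 129 ≡ 1 (mod 4), so O_K = ℤ[(1+√129)/2] and disc(K) = d = 129.
13 ∤ 129, so 13 is unramified.
(129/13) = 12^6 mod 13 = 1, giving Legendre symbol 1.
d is a quadratic residue mod p, hence 13 splits in O_K.

split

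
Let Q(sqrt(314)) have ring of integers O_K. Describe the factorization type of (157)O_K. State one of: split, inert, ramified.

ramified

d = 314 ≡ 2 (mod 4), so O_K = ℤ[√314] and disc(K) = 4d = 1256.
157 divides disc(K) = 1256, so 157 ramifies.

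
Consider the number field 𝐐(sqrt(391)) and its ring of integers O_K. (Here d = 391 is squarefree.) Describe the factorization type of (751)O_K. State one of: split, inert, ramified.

inert — (751) stays prime in O_K

d = 391 ≡ 3 (mod 4), so O_K = ℤ[√391] and disc(K) = 4d = 1564.
751 ∤ 1564, so 751 is unramified.
(391/751) = 391^375 mod 751 = 750, giving Legendre symbol -1.
(391/751) = -1, so 751 is inert.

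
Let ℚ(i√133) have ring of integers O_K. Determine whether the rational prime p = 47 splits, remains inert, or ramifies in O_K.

split — (47) = 𝔭₁𝔭₂ with 𝔭₁ ≠ 𝔭₂

-133 mod 4 = 3, hence disc K = 4·(-133) = -532 and O_K = ℤ[√-133].
47 ∤ -532, so 47 is unramified.
Euler's criterion: (-133)^23 mod 47 = 1. Thus (-133|47) = 1.
d is a quadratic residue mod p, hence 47 splits in O_K.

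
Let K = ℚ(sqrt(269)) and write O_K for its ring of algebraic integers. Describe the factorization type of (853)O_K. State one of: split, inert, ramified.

inert — (853) stays prime in O_K

d = 269 ≡ 1 (mod 4), so O_K = ℤ[(1+√269)/2] and disc(K) = d = 269.
disc(K) = 269 is not divisible by 853; 853 is unramified.
(269/853) = 269^426 mod 853 = 852, giving Legendre symbol -1.
Legendre symbol -1 ⇒ 853 is inert.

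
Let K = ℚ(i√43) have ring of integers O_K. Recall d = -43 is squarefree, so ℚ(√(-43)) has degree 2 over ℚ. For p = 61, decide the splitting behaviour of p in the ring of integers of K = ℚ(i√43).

Since -43 ≡ 1 mod 4, the ring of integers is ℤ[(1+√-43)/2] with discriminant -43.
disc(K) = -43 is not divisible by 61; 61 is unramified.
Euler's criterion: (-43)^30 mod 61 = 60. Thus (-43|61) = -1.
d is a non-residue mod p, hence 61 remains inert in O_K.

p is inert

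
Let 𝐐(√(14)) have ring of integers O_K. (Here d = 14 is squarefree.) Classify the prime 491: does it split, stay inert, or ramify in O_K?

14 mod 4 = 2, hence disc K = 4·14 = 56 and O_K = ℤ[√14].
491 ∤ 56, so 491 is unramified.
Compute (14/491) via Euler: 14^((491-1)/2) mod 491 = 1, so (14/491) = 1.
d is a quadratic residue mod p, hence 491 splits in O_K.

p splits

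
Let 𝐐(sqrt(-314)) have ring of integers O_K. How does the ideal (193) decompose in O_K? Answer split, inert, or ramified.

split — (193) = 𝔭₁𝔭₂ with 𝔭₁ ≠ 𝔭₂

-314 mod 4 = 2, hence disc K = 4·(-314) = -1256 and O_K = ℤ[√-314].
193 ∤ -1256, so 193 is unramified.
Legendre symbol by Euler's criterion: (-314/193) ≡ (-314)^96 ≡ 1 (mod 193), i.e. (-314/193) = 1.
Legendre symbol 1 ⇒ 193 is split.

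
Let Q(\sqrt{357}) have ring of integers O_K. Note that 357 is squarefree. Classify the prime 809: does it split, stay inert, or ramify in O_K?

split — (809) = 𝔭₁𝔭₂ with 𝔭₁ ≠ 𝔭₂

d = 357 ≡ 1 (mod 4), so O_K = ℤ[(1+√357)/2] and disc(K) = d = 357.
disc(K) = 357 is not divisible by 809; 809 is unramified.
Euler's criterion: 357^404 mod 809 = 1. Thus (357|809) = 1.
(357/809) = 1, so 809 splits.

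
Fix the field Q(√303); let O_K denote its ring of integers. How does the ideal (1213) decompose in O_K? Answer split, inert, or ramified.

1213 splits in O_K

303 mod 4 = 3, hence disc K = 4·303 = 1212 and O_K = ℤ[√303].
Since gcd(1213, 1212) = 1 the prime 1213 does not ramify.
Legendre symbol by Euler's criterion: (303/1213) ≡ 303^606 ≡ 1 (mod 1213), i.e. (303/1213) = 1.
(303/1213) = 1, so 1213 splits.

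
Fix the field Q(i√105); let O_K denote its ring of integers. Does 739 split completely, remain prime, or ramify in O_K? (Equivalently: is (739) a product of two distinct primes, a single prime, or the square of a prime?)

d = -105 ≡ 3 (mod 4), so O_K = ℤ[√-105] and disc(K) = 4d = -420.
disc(K) = -420 is not divisible by 739; 739 is unramified.
Compute (-105/739) via Euler: 634^((739-1)/2) mod 739 = 738, so (-105/739) = -1.
Legendre symbol -1 ⇒ 739 is inert.

739 remains inert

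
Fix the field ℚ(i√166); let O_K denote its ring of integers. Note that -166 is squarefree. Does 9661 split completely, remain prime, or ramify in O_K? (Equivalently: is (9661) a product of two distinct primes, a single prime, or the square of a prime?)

Since -166 ≢ 1 mod 4, the ring of integers is ℤ[√-166] with discriminant 4·(-166) = -664.
Since gcd(9661, -664) = 1 the prime 9661 does not ramify.
Compute (-166/9661) via Euler: 9495^((9661-1)/2) mod 9661 = 9660, so (-166/9661) = -1.
(-166/9661) = -1, so 9661 is inert.

9661 remains inert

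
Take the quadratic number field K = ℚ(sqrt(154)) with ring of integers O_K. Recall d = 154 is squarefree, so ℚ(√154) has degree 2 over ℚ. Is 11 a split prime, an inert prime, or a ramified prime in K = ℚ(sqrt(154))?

154 mod 4 = 2, hence disc K = 4·154 = 616 and O_K = ℤ[√154].
Ramification test: 11 | 616. The prime 11 ramifies in K.

ramifies in O_K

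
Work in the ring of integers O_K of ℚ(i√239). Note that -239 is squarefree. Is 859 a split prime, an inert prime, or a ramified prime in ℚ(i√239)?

-239 mod 4 = 1, hence disc K = -239 and O_K = ℤ[(1+√-239)/2].
859 ∤ -239, so 859 is unramified.
Euler's criterion: (-239)^429 mod 859 = 1. Thus (-239|859) = 1.
(-239/859) = 1, so 859 splits.

split — (859) = 𝔭₁𝔭₂ with 𝔭₁ ≠ 𝔭₂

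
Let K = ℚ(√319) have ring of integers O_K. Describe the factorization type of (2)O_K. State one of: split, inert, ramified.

ramified — (2) = 𝔭²

d = 319 ≡ 3 (mod 4), so O_K = ℤ[√319] and disc(K) = 4d = 1276.
disc(K) = 1276 = 2·638, so p = 2 is ramified.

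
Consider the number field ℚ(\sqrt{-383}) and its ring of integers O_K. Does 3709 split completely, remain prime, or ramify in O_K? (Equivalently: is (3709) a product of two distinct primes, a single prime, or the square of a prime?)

3709 remains inert

d = -383 ≡ 1 (mod 4), so O_K = ℤ[(1+√-383)/2] and disc(K) = d = -383.
disc(K) = -383 is not divisible by 3709; 3709 is unramified.
Legendre symbol by Euler's criterion: (-383/3709) ≡ (-383)^1854 ≡ 3708 (mod 3709), i.e. (-383/3709) = -1.
d is a non-residue mod p, hence 3709 remains inert in O_K.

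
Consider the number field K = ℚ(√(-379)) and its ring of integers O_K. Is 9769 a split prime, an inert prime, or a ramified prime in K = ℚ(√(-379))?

p splits

-379 mod 4 = 1, hence disc K = -379 and O_K = ℤ[(1+√-379)/2].
disc(K) = -379 is not divisible by 9769; 9769 is unramified.
Legendre symbol by Euler's criterion: (-379/9769) ≡ (-379)^4884 ≡ 1 (mod 9769), i.e. (-379/9769) = 1.
d is a quadratic residue mod p, hence 9769 splits in O_K.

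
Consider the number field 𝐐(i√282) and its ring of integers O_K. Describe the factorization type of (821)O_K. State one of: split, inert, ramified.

inert — (821) stays prime in O_K

Since -282 ≢ 1 mod 4, the ring of integers is ℤ[√-282] with discriminant 4·(-282) = -1128.
821 ∤ -1128, so 821 is unramified.
Euler's criterion: (-282)^410 mod 821 = 820. Thus (-282|821) = -1.
(-282/821) = -1, so 821 is inert.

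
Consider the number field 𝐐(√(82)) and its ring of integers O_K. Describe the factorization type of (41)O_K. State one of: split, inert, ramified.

d = 82 ≡ 2 (mod 4), so O_K = ℤ[√82] and disc(K) = 4d = 328.
41 divides disc(K) = 328, so 41 ramifies.

41 is ramified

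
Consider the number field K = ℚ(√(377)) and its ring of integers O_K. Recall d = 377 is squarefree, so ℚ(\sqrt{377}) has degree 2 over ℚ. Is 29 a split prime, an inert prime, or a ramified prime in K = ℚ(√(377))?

d = 377 ≡ 1 (mod 4), so O_K = ℤ[(1+√377)/2] and disc(K) = d = 377.
29 divides disc(K) = 377, so 29 ramifies.

ramified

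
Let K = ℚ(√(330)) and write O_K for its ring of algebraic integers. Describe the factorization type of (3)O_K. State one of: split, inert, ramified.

d = 330 ≡ 2 (mod 4), so O_K = ℤ[√330] and disc(K) = 4d = 1320.
disc(K) = 1320 = 3·440, so p = 3 is ramified.

ramified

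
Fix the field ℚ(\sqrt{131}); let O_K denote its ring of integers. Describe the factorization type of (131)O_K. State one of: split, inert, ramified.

ramifies in O_K

Since 131 ≢ 1 mod 4, the ring of integers is ℤ[√131] with discriminant 4·131 = 524.
Ramification test: 131 | 524. The prime 131 ramifies in K.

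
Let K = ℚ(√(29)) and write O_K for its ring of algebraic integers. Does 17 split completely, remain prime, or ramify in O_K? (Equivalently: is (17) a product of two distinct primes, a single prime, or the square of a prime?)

d = 29 ≡ 1 (mod 4), so O_K = ℤ[(1+√29)/2] and disc(K) = d = 29.
17 ∤ 29, so 17 is unramified.
(29/17) = 12^8 mod 17 = 16, giving Legendre symbol -1.
d is a non-residue mod p, hence 17 remains inert in O_K.

inert — (17) stays prime in O_K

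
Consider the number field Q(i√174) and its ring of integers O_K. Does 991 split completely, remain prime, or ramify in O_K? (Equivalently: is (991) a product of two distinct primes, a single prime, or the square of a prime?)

-174 mod 4 = 2, hence disc K = 4·(-174) = -696 and O_K = ℤ[√-174].
Since gcd(991, -696) = 1 the prime 991 does not ramify.
Euler's criterion: (-174)^495 mod 991 = 1. Thus (-174|991) = 1.
(-174/991) = 1, so 991 splits.

split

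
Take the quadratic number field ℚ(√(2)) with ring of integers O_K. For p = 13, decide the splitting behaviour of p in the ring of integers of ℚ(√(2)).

inert — (13) stays prime in O_K

2 mod 4 = 2, hence disc K = 4·2 = 8 and O_K = ℤ[√2].
13 ∤ 8, so 13 is unramified.
Euler's criterion: 2^6 mod 13 = 12. Thus (2|13) = -1.
Legendre symbol -1 ⇒ 13 is inert.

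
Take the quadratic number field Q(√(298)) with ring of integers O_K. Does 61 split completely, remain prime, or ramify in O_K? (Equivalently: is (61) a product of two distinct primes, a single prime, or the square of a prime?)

inert — (61) stays prime in O_K

Since 298 ≢ 1 mod 4, the ring of integers is ℤ[√298] with discriminant 4·298 = 1192.
disc(K) = 1192 is not divisible by 61; 61 is unramified.
Compute (298/61) via Euler: 54^((61-1)/2) mod 61 = 60, so (298/61) = -1.
d is a non-residue mod p, hence 61 remains inert in O_K.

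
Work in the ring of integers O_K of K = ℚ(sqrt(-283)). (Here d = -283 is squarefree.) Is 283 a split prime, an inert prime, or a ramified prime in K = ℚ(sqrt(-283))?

-283 mod 4 = 1, hence disc K = -283 and O_K = ℤ[(1+√-283)/2].
283 divides disc(K) = -283, so 283 ramifies.

p ramifies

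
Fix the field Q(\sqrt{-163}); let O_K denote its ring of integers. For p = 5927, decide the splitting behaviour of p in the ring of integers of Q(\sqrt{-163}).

Since -163 ≡ 1 mod 4, the ring of integers is ℤ[(1+√-163)/2] with discriminant -163.
disc(K) = -163 is not divisible by 5927; 5927 is unramified.
Legendre symbol by Euler's criterion: (-163/5927) ≡ (-163)^2963 ≡ 5926 (mod 5927), i.e. (-163/5927) = -1.
(-163/5927) = -1, so 5927 is inert.

inert — (5927) stays prime in O_K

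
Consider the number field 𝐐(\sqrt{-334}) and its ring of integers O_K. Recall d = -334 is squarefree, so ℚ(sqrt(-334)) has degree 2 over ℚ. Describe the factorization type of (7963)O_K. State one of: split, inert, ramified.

-334 mod 4 = 2, hence disc K = 4·(-334) = -1336 and O_K = ℤ[√-334].
Since gcd(7963, -1336) = 1 the prime 7963 does not ramify.
Euler's criterion: (-334)^3981 mod 7963 = 7962. Thus (-334|7963) = -1.
d is a non-residue mod p, hence 7963 remains inert in O_K.

7963 remains inert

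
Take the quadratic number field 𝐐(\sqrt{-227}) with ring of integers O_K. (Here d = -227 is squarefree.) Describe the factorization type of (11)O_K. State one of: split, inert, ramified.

-227 mod 4 = 1, hence disc K = -227 and O_K = ℤ[(1+√-227)/2].
Since gcd(11, -227) = 1 the prime 11 does not ramify.
Euler's criterion: (-227)^5 mod 11 = 1. Thus (-227|11) = 1.
d is a quadratic residue mod p, hence 11 splits in O_K.

split — (11) = 𝔭₁𝔭₂ with 𝔭₁ ≠ 𝔭₂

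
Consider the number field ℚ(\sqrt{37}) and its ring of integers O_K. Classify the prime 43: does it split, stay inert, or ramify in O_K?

Since 37 ≡ 1 mod 4, the ring of integers is ℤ[(1+√37)/2] with discriminant 37.
Since gcd(43, 37) = 1 the prime 43 does not ramify.
Compute (37/43) via Euler: 37^((43-1)/2) mod 43 = 42, so (37/43) = -1.
d is a non-residue mod p, hence 43 remains inert in O_K.

inert — (43) stays prime in O_K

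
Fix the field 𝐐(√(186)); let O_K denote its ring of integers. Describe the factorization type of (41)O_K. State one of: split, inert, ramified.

Since 186 ≢ 1 mod 4, the ring of integers is ℤ[√186] with discriminant 4·186 = 744.
disc(K) = 744 is not divisible by 41; 41 is unramified.
Euler's criterion: 186^20 mod 41 = 40. Thus (186|41) = -1.
(186/41) = -1, so 41 is inert.

41 remains inert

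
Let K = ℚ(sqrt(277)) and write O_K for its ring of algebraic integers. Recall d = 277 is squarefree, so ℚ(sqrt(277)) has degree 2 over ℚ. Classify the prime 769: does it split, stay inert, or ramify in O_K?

277 mod 4 = 1, hence disc K = 277 and O_K = ℤ[(1+√277)/2].
769 ∤ 277, so 769 is unramified.
(277/769) = 277^384 mod 769 = 1, giving Legendre symbol 1.
(277/769) = 1, so 769 splits.

769 splits in O_K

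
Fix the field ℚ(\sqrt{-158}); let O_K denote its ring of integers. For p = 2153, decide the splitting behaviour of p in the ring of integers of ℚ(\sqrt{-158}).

split — (2153) = 𝔭₁𝔭₂ with 𝔭₁ ≠ 𝔭₂

d = -158 ≡ 2 (mod 4), so O_K = ℤ[√-158] and disc(K) = 4d = -632.
Since gcd(2153, -632) = 1 the prime 2153 does not ramify.
Compute (-158/2153) via Euler: 1995^((2153-1)/2) mod 2153 = 1, so (-158/2153) = 1.
Legendre symbol 1 ⇒ 2153 is split.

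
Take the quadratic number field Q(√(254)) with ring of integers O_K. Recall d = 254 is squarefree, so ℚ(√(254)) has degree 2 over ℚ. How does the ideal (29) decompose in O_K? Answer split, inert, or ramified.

split

Since 254 ≢ 1 mod 4, the ring of integers is ℤ[√254] with discriminant 4·254 = 1016.
29 ∤ 1016, so 29 is unramified.
Legendre symbol by Euler's criterion: (254/29) ≡ 254^14 ≡ 1 (mod 29), i.e. (254/29) = 1.
Legendre symbol 1 ⇒ 29 is split.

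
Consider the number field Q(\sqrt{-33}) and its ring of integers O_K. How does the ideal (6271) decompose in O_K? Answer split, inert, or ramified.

-33 mod 4 = 3, hence disc K = 4·(-33) = -132 and O_K = ℤ[√-33].
Since gcd(6271, -132) = 1 the prime 6271 does not ramify.
Compute (-33/6271) via Euler: 6238^((6271-1)/2) mod 6271 = 6270, so (-33/6271) = -1.
(-33/6271) = -1, so 6271 is inert.

inert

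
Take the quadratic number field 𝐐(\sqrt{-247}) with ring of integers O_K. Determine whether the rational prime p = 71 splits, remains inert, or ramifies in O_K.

split

d = -247 ≡ 1 (mod 4), so O_K = ℤ[(1+√-247)/2] and disc(K) = d = -247.
disc(K) = -247 is not divisible by 71; 71 is unramified.
(-247/71) = 37^35 mod 71 = 1, giving Legendre symbol 1.
(-247/71) = 1, so 71 splits.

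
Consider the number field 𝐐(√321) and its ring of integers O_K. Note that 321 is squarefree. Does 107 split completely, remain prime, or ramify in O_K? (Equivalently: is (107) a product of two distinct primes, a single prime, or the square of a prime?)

ramifies in O_K

d = 321 ≡ 1 (mod 4), so O_K = ℤ[(1+√321)/2] and disc(K) = d = 321.
Ramification test: 107 | 321. The prime 107 ramifies in K.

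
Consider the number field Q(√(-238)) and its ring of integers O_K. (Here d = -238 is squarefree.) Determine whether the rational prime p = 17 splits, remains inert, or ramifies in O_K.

ramified

-238 mod 4 = 2, hence disc K = 4·(-238) = -952 and O_K = ℤ[√-238].
disc(K) = -952 = 17·(-56), so p = 17 is ramified.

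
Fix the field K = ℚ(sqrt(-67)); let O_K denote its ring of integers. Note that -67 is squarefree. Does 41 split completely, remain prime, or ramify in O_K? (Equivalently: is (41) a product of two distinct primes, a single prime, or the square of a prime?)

inert — (41) stays prime in O_K

d = -67 ≡ 1 (mod 4), so O_K = ℤ[(1+√-67)/2] and disc(K) = d = -67.
41 ∤ -67, so 41 is unramified.
Legendre symbol by Euler's criterion: (-67/41) ≡ (-67)^20 ≡ 40 (mod 41), i.e. (-67/41) = -1.
d is a non-residue mod p, hence 41 remains inert in O_K.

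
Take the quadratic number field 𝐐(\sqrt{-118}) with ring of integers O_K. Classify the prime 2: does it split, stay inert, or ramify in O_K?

ramified

-118 mod 4 = 2, hence disc K = 4·(-118) = -472 and O_K = ℤ[√-118].
2 divides disc(K) = -472, so 2 ramifies.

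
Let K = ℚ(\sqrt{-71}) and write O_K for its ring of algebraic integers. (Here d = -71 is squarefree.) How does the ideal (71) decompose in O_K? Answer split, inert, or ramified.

ramified

-71 mod 4 = 1, hence disc K = -71 and O_K = ℤ[(1+√-71)/2].
Ramification test: 71 | -71. The prime 71 ramifies in K.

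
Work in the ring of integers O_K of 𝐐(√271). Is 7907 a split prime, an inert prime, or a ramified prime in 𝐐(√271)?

split

d = 271 ≡ 3 (mod 4), so O_K = ℤ[√271] and disc(K) = 4d = 1084.
7907 ∤ 1084, so 7907 is unramified.
Compute (271/7907) via Euler: 271^((7907-1)/2) mod 7907 = 1, so (271/7907) = 1.
Legendre symbol 1 ⇒ 7907 is split.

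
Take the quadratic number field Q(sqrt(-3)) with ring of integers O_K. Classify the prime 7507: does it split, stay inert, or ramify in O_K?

-3 mod 4 = 1, hence disc K = -3 and O_K = ℤ[(1+√-3)/2].
Since gcd(7507, -3) = 1 the prime 7507 does not ramify.
Compute (-3/7507) via Euler: 7504^((7507-1)/2) mod 7507 = 1, so (-3/7507) = 1.
Legendre symbol 1 ⇒ 7507 is split.

split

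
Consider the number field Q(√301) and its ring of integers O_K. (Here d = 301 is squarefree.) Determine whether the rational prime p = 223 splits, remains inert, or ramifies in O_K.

split

Since 301 ≡ 1 mod 4, the ring of integers is ℤ[(1+√301)/2] with discriminant 301.
disc(K) = 301 is not divisible by 223; 223 is unramified.
Legendre symbol by Euler's criterion: (301/223) ≡ 301^111 ≡ 1 (mod 223), i.e. (301/223) = 1.
(301/223) = 1, so 223 splits.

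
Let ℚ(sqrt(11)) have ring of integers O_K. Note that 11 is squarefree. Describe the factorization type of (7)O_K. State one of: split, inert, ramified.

Since 11 ≢ 1 mod 4, the ring of integers is ℤ[√11] with discriminant 4·11 = 44.
7 ∤ 44, so 7 is unramified.
Compute (11/7) via Euler: 4^((7-1)/2) mod 7 = 1, so (11/7) = 1.
(11/7) = 1, so 7 splits.

7 splits in O_K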